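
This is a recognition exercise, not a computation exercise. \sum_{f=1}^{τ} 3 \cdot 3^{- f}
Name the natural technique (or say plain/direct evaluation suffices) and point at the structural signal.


Method: the geometric series formula — consecutive terms stand in a fixed index-free ratio — the geometric sum formula closes it.


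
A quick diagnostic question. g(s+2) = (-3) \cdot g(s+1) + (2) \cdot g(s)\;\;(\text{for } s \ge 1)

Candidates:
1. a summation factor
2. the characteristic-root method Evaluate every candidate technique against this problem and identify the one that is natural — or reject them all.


Diagnosis: the characteristic-root method — this is the constant-coefficient homogeneous case — the whole solution in s reduces to a polynomial's roots.
- a summation factor — the recurrence reaches back more than one step, outside the first-order family a summation factor normalizes.
- the characteristic-root method — yes — fits the structure here.


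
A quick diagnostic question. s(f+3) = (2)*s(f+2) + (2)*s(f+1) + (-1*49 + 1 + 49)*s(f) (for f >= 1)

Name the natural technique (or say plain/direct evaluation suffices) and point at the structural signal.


Best approach: the characteristic-root method — because shifting f leaves the equation's coefficients unchanged, exponential trials reduce it to algebra.


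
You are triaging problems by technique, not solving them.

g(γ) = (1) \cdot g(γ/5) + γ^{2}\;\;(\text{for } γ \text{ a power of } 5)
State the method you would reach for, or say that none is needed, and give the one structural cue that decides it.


Method: the master substitution — the argument contracts 5-fold per step: reindex γ exponentially and solve the linear recurrence in the new index.


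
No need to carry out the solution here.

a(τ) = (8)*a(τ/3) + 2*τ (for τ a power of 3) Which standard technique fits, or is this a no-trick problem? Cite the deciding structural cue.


Best approach: the master substitution — the argument contracts 3-fold per step: reindex τ exponentially and solve the linear recurrence in the new index.


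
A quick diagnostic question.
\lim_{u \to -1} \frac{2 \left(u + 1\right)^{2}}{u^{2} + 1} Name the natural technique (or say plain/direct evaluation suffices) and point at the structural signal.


Verdict: no special technique — no zero denominators, no indeterminate clash at -1 — substitute and read off the value.


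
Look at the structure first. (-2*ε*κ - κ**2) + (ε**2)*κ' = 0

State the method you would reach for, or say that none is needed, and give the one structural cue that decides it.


Method: the homogeneous substitution — solved for the derivative, the right side is unchanged under scaling ε and κ together — it depends only on the ratio κ/ε, so substitute a single ratio variable. This doubles as a Bernoulli equation in the unknown as written; the homogeneous route needs no setup at all.


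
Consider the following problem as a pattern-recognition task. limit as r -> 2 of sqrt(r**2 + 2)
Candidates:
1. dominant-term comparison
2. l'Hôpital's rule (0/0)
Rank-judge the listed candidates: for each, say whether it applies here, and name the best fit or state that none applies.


Method: no special technique — the function is continuous at 2; evaluation is itself the limit, no machinery required.
- dominant-term comparison: leading-power comparison does not apply to this form.
- l'Hôpital's rule (0/0): substituting the point gives a finite value outright — there is no indeterminate clash to repair.


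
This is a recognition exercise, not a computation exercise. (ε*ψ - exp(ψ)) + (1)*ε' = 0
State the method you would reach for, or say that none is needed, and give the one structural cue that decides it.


Diagnosis: a linear integrating factor — first power of ε, nonzero forcing: the integrating-factor recipe applies verbatim with p = ψ.


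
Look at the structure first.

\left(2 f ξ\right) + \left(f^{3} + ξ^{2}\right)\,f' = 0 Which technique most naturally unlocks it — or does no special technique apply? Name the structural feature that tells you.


Technique: the exact-equation method — d/df of 2 f ξ equals d/dξ of f^{3} + ξ^{2}: the form is a total differential of one potential — integrate it exactly.


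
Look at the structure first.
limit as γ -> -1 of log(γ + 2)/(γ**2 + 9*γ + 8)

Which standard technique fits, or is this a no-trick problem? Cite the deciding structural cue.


Best approach: l'Hôpital's rule (0/0) — the 0/0 form at -1 is the signature situation for l'Hôpital's rule. The standard small-argument limits would also carry it; the rule is the systematic route.


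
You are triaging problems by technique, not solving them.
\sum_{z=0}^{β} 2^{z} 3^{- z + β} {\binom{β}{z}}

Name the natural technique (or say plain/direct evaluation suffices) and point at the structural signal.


Verdict: the binomial theorem — terms weighting {\binom{β}{z}} against matched powers of 2 and 3 reassemble into (2 + 3)^β by the binomial theorem.


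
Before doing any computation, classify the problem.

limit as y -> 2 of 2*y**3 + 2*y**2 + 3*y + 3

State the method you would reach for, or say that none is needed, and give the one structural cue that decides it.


Method: no special technique — the expression is continuous at the evaluation point — substitute directly; no indeterminate form appears.


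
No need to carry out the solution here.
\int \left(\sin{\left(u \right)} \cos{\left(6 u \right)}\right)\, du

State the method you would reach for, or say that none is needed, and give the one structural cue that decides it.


Best approach: a trigonometric identity — two different frequencies multiply in \sin{\left(u \right)} \cos{\left(6 u \right)}; the product-to-sum formula separates them.


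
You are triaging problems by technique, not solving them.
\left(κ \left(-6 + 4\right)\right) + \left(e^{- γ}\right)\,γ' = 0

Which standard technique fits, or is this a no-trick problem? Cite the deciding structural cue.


Technique: separation of variables — separating collects all γ-dependence with the derivative and leaves all κ-dependence opposite: variables separate. An exactness check succeeds on this form as well — separation and the potential function arrive at the same answer, separation more directly.


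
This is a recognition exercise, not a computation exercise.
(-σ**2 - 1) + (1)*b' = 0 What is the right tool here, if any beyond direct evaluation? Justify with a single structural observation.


Verdict: no special technique — solved for the derivative, no b appears — this is antidifferentiation in σ wearing ODE clothing.


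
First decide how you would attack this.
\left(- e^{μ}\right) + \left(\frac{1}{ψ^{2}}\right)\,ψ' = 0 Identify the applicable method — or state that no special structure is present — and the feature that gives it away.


Method: separation of variables — a product of single-variable factors, e^{μ} and ψ^{2} — the textbook separable form. One could also solve this as an exact equation; with each coefficient in its own variable, separating is the same work with fewer steps.


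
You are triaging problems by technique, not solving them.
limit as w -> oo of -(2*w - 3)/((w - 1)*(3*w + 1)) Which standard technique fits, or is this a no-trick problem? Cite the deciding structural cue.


Method: dominant-term comparison — divide by the highest power of w present: lower-order terms vanish and the dominant ratio remains. Differentiating the expression as a single quotient would eventually settle it as well; matching dominant growth settles it immediately.


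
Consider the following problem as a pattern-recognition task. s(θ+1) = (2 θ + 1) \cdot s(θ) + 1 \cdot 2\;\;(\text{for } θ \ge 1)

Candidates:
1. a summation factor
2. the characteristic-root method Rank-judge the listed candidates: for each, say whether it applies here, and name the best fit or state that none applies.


Technique: a summation factor — it is first-order linear but the coefficient 2 θ + 1 depends on the index, so multiply through by a summation factor to telescope it.
- a summation factor: yes, a natural case for it.
- the characteristic-root method — the coefficients change with the index, which the root method cannot absorb.


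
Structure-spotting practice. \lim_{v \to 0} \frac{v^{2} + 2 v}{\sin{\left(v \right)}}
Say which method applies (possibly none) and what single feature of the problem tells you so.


Verdict: l'Hôpital's rule (0/0) — numerator and denominator both vanish at 0 — a genuine 0/0 form, which is exactly when l'Hôpital applies. Expanding numerator and denominator to first order gives the same value — the rule automates exactly that.


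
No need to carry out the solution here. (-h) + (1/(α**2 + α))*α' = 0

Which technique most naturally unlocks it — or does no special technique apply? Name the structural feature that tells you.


Technique: separation of variables — all dependence on the two variables factors apart, the defining separable shape. A Bernoulli rewrite would carry it as the equation stands — separating the variables needs no rearrangement either.


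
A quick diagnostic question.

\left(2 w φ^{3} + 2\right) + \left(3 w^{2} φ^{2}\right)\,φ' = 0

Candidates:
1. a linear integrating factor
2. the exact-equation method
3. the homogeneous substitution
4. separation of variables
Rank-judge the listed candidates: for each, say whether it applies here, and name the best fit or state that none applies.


Verdict: the exact-equation method — this form is already the differential of something: the matching mixed partials of 2 w φ^{3} + 2 and 3 w^{2} φ^{2} prove it.
- a linear integrating factor — the unknown enters nonlinearly (through a power, a denominator, or a transcendental function), which the linear integrating-factor recipe cannot absorb as-is — any repair would come from a preliminary substitution, not the factor.
- the exact-equation method — yes, a natural case for it.
- the homogeneous substitution — the slope is not a function of the ratio of the variables alone.
- separation of variables — no algebra isolates the independent variable on one side and the unknown on the other.


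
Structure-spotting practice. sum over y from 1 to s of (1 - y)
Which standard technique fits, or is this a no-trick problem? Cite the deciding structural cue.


Technique: no special technique — Faulhaber territory: sum each constant-multiple power of y with its closed-form formula, no trick required.


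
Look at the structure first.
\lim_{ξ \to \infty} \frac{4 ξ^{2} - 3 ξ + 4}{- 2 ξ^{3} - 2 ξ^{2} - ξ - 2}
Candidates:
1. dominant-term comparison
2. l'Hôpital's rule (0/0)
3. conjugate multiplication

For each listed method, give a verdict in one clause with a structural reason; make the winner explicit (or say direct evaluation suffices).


Best approach: dominant-term comparison — divide through by the highest power of ξ; every lower-order term dies and the dominant terms decide the limit.
- dominant-term comparison — a fit — the right tool for this form.
- l'Hôpital's rule (0/0) — viewed as a single quotient this runs to ∞/∞, not the 0/0 clash this candidate addresses; an at-infinity variant of the rule would resolve it, but comparing leading growth reads the answer without differentiating.
- conjugate multiplication: rationalization has no target — no divergent radical difference appears.


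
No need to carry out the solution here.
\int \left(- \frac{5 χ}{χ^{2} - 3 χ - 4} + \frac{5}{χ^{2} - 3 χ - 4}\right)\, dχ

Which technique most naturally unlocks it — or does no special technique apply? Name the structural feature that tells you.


Technique: partial fractions — with χ^{2} - 3 χ - 4 factorable and the degree on top strictly smaller, simple-fraction decomposition is immediate.


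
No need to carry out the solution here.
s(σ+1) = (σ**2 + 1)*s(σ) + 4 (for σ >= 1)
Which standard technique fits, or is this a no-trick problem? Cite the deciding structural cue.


Diagnosis: a summation factor — first-order linear but the coefficient σ**2 + 1 moves with the index — divide by the cumulative product and telescope.


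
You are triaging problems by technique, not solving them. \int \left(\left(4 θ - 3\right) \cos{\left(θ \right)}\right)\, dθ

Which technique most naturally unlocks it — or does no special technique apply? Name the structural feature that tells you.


Method: integration by parts — a polynomial 4 θ - 3 against the kernel \cos{\left(θ \right)} is the signature bounded-ladder case for integration by parts.


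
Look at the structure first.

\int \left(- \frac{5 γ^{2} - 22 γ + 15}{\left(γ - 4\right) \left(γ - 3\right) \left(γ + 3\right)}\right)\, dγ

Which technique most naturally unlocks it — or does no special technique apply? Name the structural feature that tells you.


Best approach: partial fractions — a proper rational integrand whose denominator splits into simpler factors — decompose into partial fractions first.


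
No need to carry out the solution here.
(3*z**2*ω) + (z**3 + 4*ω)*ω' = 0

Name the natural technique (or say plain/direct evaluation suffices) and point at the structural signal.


Verdict: the exact-equation method — because the two cross partials coincide, the form is conservative as written — recover its potential in (z, ω).


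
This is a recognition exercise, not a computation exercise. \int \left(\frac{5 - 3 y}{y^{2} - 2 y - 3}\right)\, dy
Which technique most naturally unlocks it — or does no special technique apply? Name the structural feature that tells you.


Method: partial fractions — the denominator y^{2} - 2 y - 3 factors, so the quotient decomposes into elementary partial fractions term by term.


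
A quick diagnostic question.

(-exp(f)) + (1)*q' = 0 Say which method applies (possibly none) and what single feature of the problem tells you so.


Technique: no special technique — the slope is a pure function of f; integrate both sides and be done.


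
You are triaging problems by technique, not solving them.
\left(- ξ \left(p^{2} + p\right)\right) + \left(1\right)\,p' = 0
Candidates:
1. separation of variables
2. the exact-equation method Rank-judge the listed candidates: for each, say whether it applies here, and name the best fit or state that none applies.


Technique: separation of variables — separating collects all p-dependence with the derivative and leaves all ξ-dependence opposite: variables separate. A Bernoulli rewrite would carry it as the equation stands — separating the variables needs no rearrangement either.
- separation of variables: applicable, and directly so.
- the exact-equation method — the mixed-partials test fails on this split — it is not an exact differential as presented.


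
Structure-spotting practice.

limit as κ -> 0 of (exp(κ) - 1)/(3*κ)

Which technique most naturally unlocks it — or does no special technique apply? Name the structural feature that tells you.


Best approach: l'Hôpital's rule (0/0) — numerator and denominator both vanish at 0 — a genuine 0/0 form, which is exactly when l'Hôpital applies. Known elementary limits would finish this too — the rule just bypasses the case analysis.


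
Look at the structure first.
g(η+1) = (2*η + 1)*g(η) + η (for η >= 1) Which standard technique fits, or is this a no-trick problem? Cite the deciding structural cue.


Technique: a summation factor — the coefficient 2*η + 1 drifts with the index, so no fixed root exists; normalizing by the cumulative product telescopes it.


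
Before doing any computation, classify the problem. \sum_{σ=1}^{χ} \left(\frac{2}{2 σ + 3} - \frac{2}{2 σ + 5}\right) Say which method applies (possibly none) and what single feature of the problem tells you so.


Technique: telescoping — a difference of consecutive values of one function (\frac{2}{2 σ + 3} at one index and the next) — telescoping by construction.


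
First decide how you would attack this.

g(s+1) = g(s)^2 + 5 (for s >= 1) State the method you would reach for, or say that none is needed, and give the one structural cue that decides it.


Verdict: no special technique — the update rule curves (it is not linear in the unknown sequence), so no superposition-based closed form attaches — iterate or study it directly.


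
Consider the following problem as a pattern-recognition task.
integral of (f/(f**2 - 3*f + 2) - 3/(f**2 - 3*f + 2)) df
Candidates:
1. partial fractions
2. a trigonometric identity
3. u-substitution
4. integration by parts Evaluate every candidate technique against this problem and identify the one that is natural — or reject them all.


Verdict: partial fractions — the bottom, f**2 - 3*f + 2, comes apart into simple factors, and a proper rational function over split factors decomposes.
- partial fractions: a fit — the right tool for this form.
- a trigonometric identity: with no trigonometric functions present, identity rewriting has no target.
- u-substitution — no subexpression of the integrand serves as a whole-integral substitution inner — individual terms may offer their own, but none carries its derivative as a factor of the full integrand; a working change of variable would have to be constructed from outside the expression.
- integration by parts: the nonconstant-polynomial-times-standard-kernel pattern (an exp, sine, cosine, or logarithm partner) is absent.


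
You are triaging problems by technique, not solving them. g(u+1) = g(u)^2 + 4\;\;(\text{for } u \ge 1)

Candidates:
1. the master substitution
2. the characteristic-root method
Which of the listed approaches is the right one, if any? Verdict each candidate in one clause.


Verdict: no special technique — the recurrence is nonlinear in the sequence terms; no linear-recurrence method fits it as written — one iterates or studies it directly.
- the master substitution — the recursion shifts the index rather than dividing it.
- the characteristic-root method — the recursion is nonlinear in the sequence values, so no linear-modes ansatz applies.


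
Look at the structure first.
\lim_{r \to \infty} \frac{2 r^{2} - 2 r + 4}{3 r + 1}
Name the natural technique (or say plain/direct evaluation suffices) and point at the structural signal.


Method: dominant-term comparison — divide by the highest power of r present: lower-order terms vanish and the dominant ratio remains. Viewed as a single quotient this is an ∞/∞ form — an at-infinity application of l'Hôpital's rule would also resolve it; comparing leading growth reads the answer without differentiating.


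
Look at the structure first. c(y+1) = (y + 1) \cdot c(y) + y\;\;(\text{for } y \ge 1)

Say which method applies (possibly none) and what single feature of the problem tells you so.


Best approach: a summation factor — it is first-order linear but the coefficient y + 1 depends on the index, so multiply through by a summation factor to telescope it.


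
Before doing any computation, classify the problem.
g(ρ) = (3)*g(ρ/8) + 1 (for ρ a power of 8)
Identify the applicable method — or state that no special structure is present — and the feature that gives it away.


Technique: the master substitution — the call at ρ/8 makes this multiplicative recursion; the master-style substitution converts it to additive.


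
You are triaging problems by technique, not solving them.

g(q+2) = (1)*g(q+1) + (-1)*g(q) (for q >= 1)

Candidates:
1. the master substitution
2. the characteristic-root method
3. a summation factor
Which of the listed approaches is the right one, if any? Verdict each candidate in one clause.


Diagnosis: the characteristic-root method — try a geometric ansatz r^q: constant coefficients turn the recurrence into one polynomial equation in r.
- the master substitution: the recursion steps by a constant offset, so exponential reindexing is pointless.
- the characteristic-root method: applicable, and directly so.
- a summation factor: the recurrence reaches back more than one step, outside the first-order family a summation factor normalizes.


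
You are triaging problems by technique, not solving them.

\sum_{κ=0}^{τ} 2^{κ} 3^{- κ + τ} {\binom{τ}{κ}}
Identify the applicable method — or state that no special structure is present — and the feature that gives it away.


Method: the binomial theorem — the binomial coefficients weight matched powers of 2 and 3, which is exactly the expansion of a binomial power.


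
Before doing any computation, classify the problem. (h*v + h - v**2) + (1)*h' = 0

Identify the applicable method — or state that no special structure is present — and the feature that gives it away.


Method: a linear integrating factor — linear in the unknown with genuine forcing: multiply through by the exponential of the integrated coefficient and the left side closes into one derivative.


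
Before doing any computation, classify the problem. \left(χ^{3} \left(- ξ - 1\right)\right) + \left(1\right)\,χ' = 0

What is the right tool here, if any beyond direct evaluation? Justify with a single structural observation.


Best approach: separation of variables — all dependence on the two variables factors apart, the defining separable shape.


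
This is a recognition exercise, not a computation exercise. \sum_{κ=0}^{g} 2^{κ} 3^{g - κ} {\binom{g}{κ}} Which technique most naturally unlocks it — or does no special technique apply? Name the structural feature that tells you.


Best approach: the binomial theorem — the summand is term κ of a binomial expansion in 2 and 3; the whole sum is a single power.


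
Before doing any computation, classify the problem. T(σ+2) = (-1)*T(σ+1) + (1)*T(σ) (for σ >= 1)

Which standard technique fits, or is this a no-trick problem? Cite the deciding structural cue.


Best approach: the characteristic-root method — the recurrence is linear and homogeneous with constant coefficients, so the ansatz r^σ turns it into a polynomial equation for r.


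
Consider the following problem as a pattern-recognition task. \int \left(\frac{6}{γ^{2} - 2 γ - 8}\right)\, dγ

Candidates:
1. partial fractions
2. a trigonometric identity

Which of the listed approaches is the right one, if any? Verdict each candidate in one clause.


Best approach: partial fractions — a proper rational integrand whose denominator splits into simpler factors — decompose into partial fractions first.
- partial fractions: applies; the problem has the shape this method handles.
- a trigonometric identity: no sine or cosine appears, so there is nothing for a trigonometric identity to act on.


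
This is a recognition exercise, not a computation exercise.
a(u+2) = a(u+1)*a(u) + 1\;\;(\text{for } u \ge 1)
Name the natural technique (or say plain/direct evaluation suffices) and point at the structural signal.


Method: no special technique — the map from one term to the next is curved, not linear, so linear closed-form machinery does not attach.


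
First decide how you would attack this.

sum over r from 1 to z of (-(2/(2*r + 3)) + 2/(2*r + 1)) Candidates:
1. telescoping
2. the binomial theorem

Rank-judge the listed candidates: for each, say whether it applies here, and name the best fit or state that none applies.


Best approach: telescoping — this sum is a zipper: each term contributes 2/(2*r + 1) and removes the next index's value, which the following term puts back, closing term by term.
- telescoping: yes — fits the structure here.
- the binomial theorem: the terms do not reassemble into a binomial power.


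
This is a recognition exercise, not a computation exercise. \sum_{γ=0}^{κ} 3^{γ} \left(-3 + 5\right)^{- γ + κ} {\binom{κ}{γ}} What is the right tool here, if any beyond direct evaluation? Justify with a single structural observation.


Technique: the binomial theorem — the binomial coefficients weight matched powers of 3 and (-3 + 5), which is exactly the expansion of a binomial power.


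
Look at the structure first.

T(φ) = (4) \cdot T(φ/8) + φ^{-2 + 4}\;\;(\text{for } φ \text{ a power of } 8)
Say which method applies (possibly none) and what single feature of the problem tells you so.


Technique: the master substitution — the argument contracts 8-fold per step: reindex φ exponentially and solve the linear recurrence in the new index.


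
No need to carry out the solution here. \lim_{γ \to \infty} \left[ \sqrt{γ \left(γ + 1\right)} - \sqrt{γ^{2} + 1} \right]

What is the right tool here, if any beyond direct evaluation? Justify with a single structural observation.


Verdict: conjugate multiplication — \sqrt{γ \left(γ + 1\right)} and \sqrt{γ^{2} + 1} both blow up, but their difference is tame once the conjugate rationalizes it.


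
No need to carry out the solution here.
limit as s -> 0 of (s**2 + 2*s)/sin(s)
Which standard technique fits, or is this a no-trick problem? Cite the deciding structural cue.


Verdict: l'Hôpital's rule (0/0) — plug in 0: top and bottom both hit zero, so differentiate each and retry. Known elementary limits would finish this too — the rule just bypasses the case analysis.


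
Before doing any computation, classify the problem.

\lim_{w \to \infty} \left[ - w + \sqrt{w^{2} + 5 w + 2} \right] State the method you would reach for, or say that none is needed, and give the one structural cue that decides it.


Best approach: conjugate multiplication — the difference \sqrt{w^{2} + 5 w + 2} - w is an ∞ − ∞ stalemate; its conjugate partner breaks the tie.


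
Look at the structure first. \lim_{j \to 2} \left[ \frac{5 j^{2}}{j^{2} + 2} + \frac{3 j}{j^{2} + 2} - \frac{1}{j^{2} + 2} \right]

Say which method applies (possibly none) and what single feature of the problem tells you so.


Verdict: no special technique — no denominator vanishes and nothing blows up at 2: direct substitution is the whole computation.


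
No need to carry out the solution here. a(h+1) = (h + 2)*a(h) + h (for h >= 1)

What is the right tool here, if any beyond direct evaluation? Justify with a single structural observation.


Technique: a summation factor — with the index-dependent coefficient h + 2, dividing by the cumulative product turns the left side into a pure difference.


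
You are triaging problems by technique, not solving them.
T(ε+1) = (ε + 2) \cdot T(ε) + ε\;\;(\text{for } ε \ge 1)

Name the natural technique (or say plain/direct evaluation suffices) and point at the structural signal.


Diagnosis: a summation factor — one step of memory with a weight ε + 2 that changes as the index grows — the summation-factor construction is built for this.


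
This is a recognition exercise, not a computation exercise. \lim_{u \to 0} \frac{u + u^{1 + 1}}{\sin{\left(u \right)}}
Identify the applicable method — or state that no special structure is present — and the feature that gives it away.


Method: l'Hôpital's rule (0/0) — the 0/0 form at 0 is the signature situation for l'Hôpital's rule. Known elementary limits would finish this too — the rule just bypasses the case analysis.


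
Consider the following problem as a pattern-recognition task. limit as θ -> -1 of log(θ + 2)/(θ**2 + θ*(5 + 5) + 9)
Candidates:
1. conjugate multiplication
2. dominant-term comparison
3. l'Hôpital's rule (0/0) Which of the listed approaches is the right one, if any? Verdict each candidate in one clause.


Best approach: l'Hôpital's rule (0/0) — substituting -1 gives 0 over 0; differentiate top and bottom once and re-evaluate. The standard small-argument limits would also carry it; the rule is the systematic route.
- conjugate multiplication — no difference of divergent radicals appears, so rationalizing has nothing to cancel.
- dominant-term comparison: this limit is not decided by comparing polynomial growth at infinity.
- l'Hôpital's rule (0/0) — applies; the problem has the shape this method handles.


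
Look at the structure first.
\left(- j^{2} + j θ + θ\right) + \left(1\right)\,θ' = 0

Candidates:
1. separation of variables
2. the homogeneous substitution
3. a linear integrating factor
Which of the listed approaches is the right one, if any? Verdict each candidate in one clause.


Method: a linear integrating factor — linear in the unknown with genuine forcing: multiply through by the exponential of the integrated coefficient and the left side closes into one derivative.
- separation of variables — the two dependences do not factor apart.
- the homogeneous substitution — the ratio substitution does not collapse this equation.
- a linear integrating factor — applicable, and directly so.


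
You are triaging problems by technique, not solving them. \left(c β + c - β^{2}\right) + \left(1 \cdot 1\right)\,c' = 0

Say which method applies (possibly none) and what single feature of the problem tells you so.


Technique: a linear integrating factor — the unknown enters only to the first power against a nonzero forcing term — the integrating-factor template applies directly.


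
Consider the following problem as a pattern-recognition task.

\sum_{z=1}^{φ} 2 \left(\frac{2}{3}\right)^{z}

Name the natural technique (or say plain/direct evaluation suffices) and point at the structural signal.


Technique: the geometric series formula — each term is \frac{2}{3} times the previous one, so the geometric-series formula applies directly.


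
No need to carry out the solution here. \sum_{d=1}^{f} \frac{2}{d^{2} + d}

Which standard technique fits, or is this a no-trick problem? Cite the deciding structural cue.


Method: telescoping — after splitting \frac{2}{d^{2} + d} into partial fractions, the pieces are shifted copies of one function and cancel telescopically.


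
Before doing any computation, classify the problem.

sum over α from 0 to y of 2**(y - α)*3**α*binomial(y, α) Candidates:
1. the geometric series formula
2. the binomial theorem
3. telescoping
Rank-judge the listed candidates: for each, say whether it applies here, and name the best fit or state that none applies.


Best approach: the binomial theorem — the summand is term α of a binomial expansion in 3 and 2; the whole sum is a single power.
- the geometric series formula: the term-to-term ratio drifts with the index — the one thing the geometric formula cannot absorb.
- the binomial theorem — yes — fits the structure here.
- telescoping: computed from the summand as displayed, the partial sums build up without the pairwise collapse telescoping exploits.


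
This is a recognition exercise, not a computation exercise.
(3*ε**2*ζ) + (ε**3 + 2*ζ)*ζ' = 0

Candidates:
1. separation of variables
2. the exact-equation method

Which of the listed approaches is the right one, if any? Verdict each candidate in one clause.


Best approach: the exact-equation method — the compatibility test passes: the ζ-derivative of 3*ε**2*ζ matches the ε-derivative of ε**3 + 2*ζ, so integrate a potential.
- separation of variables: no algebra isolates the independent variable on one side and the unknown on the other.
- the exact-equation method: applies; the problem has the shape this method handles.


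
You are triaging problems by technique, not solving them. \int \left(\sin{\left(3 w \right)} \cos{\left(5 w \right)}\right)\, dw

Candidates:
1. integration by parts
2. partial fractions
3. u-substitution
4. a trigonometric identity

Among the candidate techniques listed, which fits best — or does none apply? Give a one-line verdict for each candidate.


Method: a trigonometric identity — split \sin{\left(3 w \right)} \cos{\left(5 w \right)} with the angle-addition identities: the resulting sum integrates term by term.
- integration by parts: not the natural route: no polynomial-kernel product appears — a recursive parts reduction of the trigonometric product exists, but the identity rewrite is direct.
- partial fractions: there is no rational-function structure to decompose.
- u-substitution — no subexpression of the integrand serves as a whole-integral substitution inner — individual terms may offer their own, but none carries its derivative as a factor of the full integrand; a working change of variable would have to be constructed from outside the expression.
- a trigonometric identity — yes — fits the structure here.


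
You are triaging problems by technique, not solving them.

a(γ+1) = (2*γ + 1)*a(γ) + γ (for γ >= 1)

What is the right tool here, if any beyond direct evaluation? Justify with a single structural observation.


Best approach: a summation factor — first-order linear but the coefficient 2*γ + 1 moves with the index — divide by the cumulative product and telescope.


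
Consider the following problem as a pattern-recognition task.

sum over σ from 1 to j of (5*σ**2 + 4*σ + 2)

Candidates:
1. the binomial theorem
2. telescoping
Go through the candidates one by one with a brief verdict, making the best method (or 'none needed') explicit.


Diagnosis: no special technique — Faulhaber territory: sum each constant-multiple power of σ with its closed-form formula, no trick required.
- the binomial theorem: the terms lack the binomial-coefficient-weighted complementary-power pattern of an expansion.
- telescoping: writing out consecutive terms as given produces no pairwise cancellation.


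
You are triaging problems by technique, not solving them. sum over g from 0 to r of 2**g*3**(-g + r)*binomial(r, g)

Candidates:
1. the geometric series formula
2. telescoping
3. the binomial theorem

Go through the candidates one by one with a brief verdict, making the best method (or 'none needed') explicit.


Diagnosis: the binomial theorem — binomial coefficients against complementary powers of 2 and 3: recognize the binomial expansion and resum.
- the geometric series formula: there is no constant term-to-term ratio.
- telescoping — the summand is not presented as a shifted difference — a telescoping rewrite may exist, but the displayed structure does not offer one.
- the binomial theorem: applies; the problem has the shape this method handles.


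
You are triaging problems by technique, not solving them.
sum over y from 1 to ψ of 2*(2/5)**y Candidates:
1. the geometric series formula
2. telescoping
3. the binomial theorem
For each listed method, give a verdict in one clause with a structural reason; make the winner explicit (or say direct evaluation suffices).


Verdict: the geometric series formula — each summand is the previous one scaled by 2/5; that constant multiplier is itself the geometric structure.
- the geometric series formula: yes — fits the structure here.
- telescoping — the terms as presented offer no neighboring cancellation — a telescoping rewrite may exist, but the displayed structure does not hand one over.
- the binomial theorem — the summand does not match any term pattern of an expanded binomial power.


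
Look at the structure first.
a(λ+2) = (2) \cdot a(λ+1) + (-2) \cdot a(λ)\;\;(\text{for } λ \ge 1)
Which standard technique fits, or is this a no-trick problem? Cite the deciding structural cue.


Best approach: the characteristic-root method — constant coefficients and linearity mean the ansatz r^λ reduces it to solving the characteristic polynomial.


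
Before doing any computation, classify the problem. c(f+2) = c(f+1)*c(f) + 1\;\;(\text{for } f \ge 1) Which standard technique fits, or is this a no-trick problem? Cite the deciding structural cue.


Technique: no special technique — the unknown enters the rule nonlinearly, not as a weighted sum — no linear method is even well-posed.


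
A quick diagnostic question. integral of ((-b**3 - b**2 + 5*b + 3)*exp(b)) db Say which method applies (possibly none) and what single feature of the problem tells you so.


Best approach: integration by parts — a polynomial factor -b**3 - b**2 + 5*b + 3 multiplies exp(b); differentiating -b**3 - b**2 + 5*b + 3 lowers its degree while exp(b) integrates cleanly, so parts wins.


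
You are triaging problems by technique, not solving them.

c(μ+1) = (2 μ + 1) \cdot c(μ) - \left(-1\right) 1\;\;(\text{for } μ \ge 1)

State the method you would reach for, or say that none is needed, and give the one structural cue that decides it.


Technique: a summation factor — because the multiplier 2 μ + 1 is index-dependent, divide through by its running product and sum the resulting differences.


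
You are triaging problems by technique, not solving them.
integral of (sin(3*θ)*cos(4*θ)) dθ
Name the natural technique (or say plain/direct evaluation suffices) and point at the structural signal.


Technique: a trigonometric identity — the product sin(3*θ)*cos(4*θ) converts to a sum of single-frequency sinusoids via the product-to-sum identity.


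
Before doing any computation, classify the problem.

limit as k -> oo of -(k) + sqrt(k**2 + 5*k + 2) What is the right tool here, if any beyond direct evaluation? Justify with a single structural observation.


Technique: conjugate multiplication — an infinity-minus-infinity difference with a surviving radical — multiply by the conjugate to cancel the divergence.


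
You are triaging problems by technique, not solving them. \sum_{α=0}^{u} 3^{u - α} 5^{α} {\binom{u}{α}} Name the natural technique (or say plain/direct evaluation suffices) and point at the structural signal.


Method: the binomial theorem — the binomial coefficients weight matched powers of 5 and 3, which is exactly the expansion of a binomial power.


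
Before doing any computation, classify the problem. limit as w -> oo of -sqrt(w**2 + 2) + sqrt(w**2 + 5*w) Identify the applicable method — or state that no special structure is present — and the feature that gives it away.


Diagnosis: conjugate multiplication — infinity minus infinity with a radical in play — multiply by the conjugate so the divergences of sqrt(w**2 + 5*w) and sqrt(w**2 + 2) annihilate.


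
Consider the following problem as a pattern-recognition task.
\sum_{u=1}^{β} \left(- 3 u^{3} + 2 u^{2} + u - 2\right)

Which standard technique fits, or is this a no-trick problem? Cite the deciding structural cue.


Verdict: no special technique — no cancellation, no constant ratio, no binomial weights — just polynomial terms summed directly.


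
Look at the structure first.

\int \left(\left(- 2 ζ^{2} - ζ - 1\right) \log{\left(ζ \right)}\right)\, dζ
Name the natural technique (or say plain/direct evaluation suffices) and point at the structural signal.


Technique: integration by parts — with u = \log{\left(ζ \right)} the logarithm disappears after one differentiation, leaving a power-rule integral.


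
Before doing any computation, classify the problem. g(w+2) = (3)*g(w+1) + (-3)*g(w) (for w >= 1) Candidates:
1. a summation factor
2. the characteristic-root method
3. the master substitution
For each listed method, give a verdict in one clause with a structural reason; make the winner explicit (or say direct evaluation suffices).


Diagnosis: the characteristic-root method — no index-dependence in the weights and nothing inhomogeneous: classic characteristic-equation setup.
- a summation factor — the recurrence reaches back more than one step, outside the first-order family a summation factor normalizes.
- the characteristic-root method: applicable, and directly so.
- the master substitution: this is shift-type recursion, outside the divide-and-conquer template.


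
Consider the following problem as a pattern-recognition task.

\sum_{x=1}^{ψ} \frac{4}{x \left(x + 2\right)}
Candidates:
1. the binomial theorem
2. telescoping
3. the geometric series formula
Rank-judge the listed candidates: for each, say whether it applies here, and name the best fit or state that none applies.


Verdict: telescoping — poles of \frac{4}{x \left(x + 2\right)} differ by an integer, the telltale of a telescoping partial-fraction sum.
- the binomial theorem: there is no sum-raised-to-a-power identity hiding in these terms.
- telescoping: applicable, and directly so.
- the geometric series formula: dividing successive terms gives an index-dependent quantity, not a constant.
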